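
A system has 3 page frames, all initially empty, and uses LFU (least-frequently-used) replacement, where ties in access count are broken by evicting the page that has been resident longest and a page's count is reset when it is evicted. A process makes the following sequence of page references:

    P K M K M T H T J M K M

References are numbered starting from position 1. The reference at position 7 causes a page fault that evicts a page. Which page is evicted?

pos 1: P -> fault, frames {P}
pos 2: K -> fault, frames {P,K}
pos 3: M -> fault, frames {P,K,M}
pos 4: K -> hit
pos 5: M -> hit
pos 6: T -> fault, evict P, frames {K,M,T}
pos 7: H -> fault, evict T, frames {K,M,H}
At position 7, page T is evicted.

T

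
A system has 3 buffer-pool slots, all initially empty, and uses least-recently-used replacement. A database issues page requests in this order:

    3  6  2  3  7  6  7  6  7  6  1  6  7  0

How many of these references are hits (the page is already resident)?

3: miss, frames {3}
6: miss, frames {3,6}
2: miss, frames {3,6,2}
3: hit
7: miss, evict 6, frames {2,3,7}
6: miss, evict 2, frames {3,7,6}
7: hit
6: hit
7: hit
6: hit
1: miss, evict 3, frames {7,6,1}
6: hit
7: hit
0: miss, evict 1, frames {6,7,0}
Hits: 7.

7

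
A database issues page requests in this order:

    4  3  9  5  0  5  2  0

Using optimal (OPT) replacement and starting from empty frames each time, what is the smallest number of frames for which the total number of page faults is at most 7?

f=1: 8 faults
f=2: 6 faults
f=3: 6 faults
f=4: 6 faults
f=5: 6 faults
f=6: 6 faults
Smallest f with faults ≤ 7 is 2.

2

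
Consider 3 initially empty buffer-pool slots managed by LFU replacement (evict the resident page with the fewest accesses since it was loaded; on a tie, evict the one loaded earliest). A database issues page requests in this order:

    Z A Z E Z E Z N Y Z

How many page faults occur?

Z → miss, frames [Z]
A → miss, frames [Z, A]
Z → hit
E → miss, frames [Z, A, E]
Z → hit
E → hit
Z → hit
N → miss, evict A, frames [Z, E, N]
Y → miss, evict N, frames [Z, E, Y]
Z → hit
Page faults: 5.

5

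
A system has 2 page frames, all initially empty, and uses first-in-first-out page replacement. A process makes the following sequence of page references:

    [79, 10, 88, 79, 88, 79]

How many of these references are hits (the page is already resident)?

79 → fault, frames (79)
10 → fault, frames (79 10)
88 → fault, evict 79, frames (10 88)
79 → fault, evict 10, frames (88 79)
88 → hit
79 → hit
Hits: 2.

2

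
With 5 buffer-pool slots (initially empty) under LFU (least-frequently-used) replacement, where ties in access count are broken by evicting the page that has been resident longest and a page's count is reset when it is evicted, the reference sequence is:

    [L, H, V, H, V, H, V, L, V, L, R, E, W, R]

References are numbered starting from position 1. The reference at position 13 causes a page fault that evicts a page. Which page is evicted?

R

pos 1: L → miss, frames [L]
pos 2: H → miss, frames [L, H]
pos 3: V → miss, frames [L, H, V]
pos 4: H → hit
pos 5: V → hit
pos 6: H → hit
pos 7: V → hit
pos 8: L → hit
pos 9: V → hit
pos 10: L → hit
pos 11: R → miss, frames [L, H, V, R]
pos 12: E → miss, frames [L, H, V, R, E]
pos 13: W → miss, evict R, frames [L, H, V, E, W]
At position 13, page R is evicted.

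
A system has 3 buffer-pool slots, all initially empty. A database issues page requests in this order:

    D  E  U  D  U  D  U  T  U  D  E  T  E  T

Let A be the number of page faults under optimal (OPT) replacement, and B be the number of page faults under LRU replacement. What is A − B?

Under OPT: F F F . . . . F . . F . . . → 5 faults.
Under LRU: F F F . . . . F . . F F . . → 6 faults.
A − B = 5 − 6 = -1.

-1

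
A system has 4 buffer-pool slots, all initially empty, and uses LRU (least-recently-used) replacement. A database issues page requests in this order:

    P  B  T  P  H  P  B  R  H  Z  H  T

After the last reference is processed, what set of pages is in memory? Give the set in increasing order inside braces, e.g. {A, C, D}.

{H, R, T, Z}

P -> miss, frames [P]
B -> miss, frames [P, B]
T -> miss, frames [P, B, T]
P -> hit
H -> miss, frames [B, T, P, H]
P -> hit
B -> hit
R -> miss, evict T, frames [H, P, B, R]
H -> hit
Z -> miss, evict P, frames [B, R, H, Z]
H -> hit
T -> miss, evict B, frames [R, Z, H, T]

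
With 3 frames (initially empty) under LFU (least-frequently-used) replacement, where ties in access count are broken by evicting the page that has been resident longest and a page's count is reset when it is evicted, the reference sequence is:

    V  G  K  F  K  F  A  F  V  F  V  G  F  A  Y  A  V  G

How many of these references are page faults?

11

V → miss, frames {V}
G → miss, frames {V,G}
K → miss, frames {V,G,K}
F → miss, evict V, frames {G,K,F}
K → hit
F → hit
A → miss, evict G, frames {K,F,A}
F → hit
V → miss, evict A, frames {K,F,V}
F → hit
V → hit
G → miss, evict K, frames {F,V,G}
F → hit
A → miss, evict G, frames {F,V,A}
Y → miss, evict A, frames {F,V,Y}
A → miss, evict Y, frames {F,V,A}
V → hit
G → miss, evict A, frames {F,V,G}
Page faults: 11.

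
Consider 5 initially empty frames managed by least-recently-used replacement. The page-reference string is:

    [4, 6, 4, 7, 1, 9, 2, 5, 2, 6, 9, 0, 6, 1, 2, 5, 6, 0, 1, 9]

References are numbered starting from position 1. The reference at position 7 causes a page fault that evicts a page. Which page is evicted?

6

pos 1: 4: fault, frames {4}
pos 2: 6: fault, frames {4,6}
pos 3: 4: hit
pos 4: 7: fault, frames {6,4,7}
pos 5: 1: fault, frames {6,4,7,1}
pos 6: 9: fault, frames {6,4,7,1,9}
pos 7: 2: fault, evict 6, frames {4,7,1,9,2}
At position 7, page 6 is evicted.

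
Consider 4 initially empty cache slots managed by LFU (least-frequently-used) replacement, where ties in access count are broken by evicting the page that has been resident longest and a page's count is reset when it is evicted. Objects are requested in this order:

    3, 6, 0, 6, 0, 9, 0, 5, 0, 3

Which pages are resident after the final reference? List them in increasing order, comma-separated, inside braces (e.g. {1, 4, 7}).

3: fault, frames [3]
6: fault, frames [3, 6]
0: fault, frames [3, 6, 0]
6: hit
0: hit
9: fault, frames [3, 6, 0, 9]
0: hit
5: fault, evict 3, frames [6, 0, 9, 5]
0: hit
3: fault, evict 9, frames [6, 0, 5, 3]

{0, 3, 5, 6}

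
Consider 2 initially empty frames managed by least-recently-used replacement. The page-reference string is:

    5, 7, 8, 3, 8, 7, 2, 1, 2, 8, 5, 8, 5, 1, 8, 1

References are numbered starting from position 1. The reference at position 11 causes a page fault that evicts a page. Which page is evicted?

2

pos 1: 5 → fault, frames [5]
pos 2: 7 → fault, frames [5, 7]
pos 3: 8 → fault, evict 5, frames [7, 8]
pos 4: 3 → fault, evict 7, frames [8, 3]
pos 5: 8 → hit
pos 6: 7 → fault, evict 3, frames [8, 7]
pos 7: 2 → fault, evict 8, frames [7, 2]
pos 8: 1 → fault, evict 7, frames [2, 1]
pos 9: 2 → hit
pos 10: 8 → fault, evict 1, frames [2, 8]
pos 11: 5 → fault, evict 2, frames [8, 5]
At position 11, page 2 is evicted.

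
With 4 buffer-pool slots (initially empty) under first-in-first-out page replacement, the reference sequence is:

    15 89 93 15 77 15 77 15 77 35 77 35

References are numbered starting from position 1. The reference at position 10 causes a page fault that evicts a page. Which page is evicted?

pos 1: 15 → miss, frames {15}
pos 2: 89 → miss, frames {15,89}
pos 3: 93 → miss, frames {15,89,93}
pos 4: 15 → hit
pos 5: 77 → miss, frames {15,89,93,77}
pos 6: 15 → hit
pos 7: 77 → hit
pos 8: 15 → hit
pos 9: 77 → hit
pos 10: 35 → miss, evict 15, frames {89,93,77,35}
At position 10, page 15 is evicted.

15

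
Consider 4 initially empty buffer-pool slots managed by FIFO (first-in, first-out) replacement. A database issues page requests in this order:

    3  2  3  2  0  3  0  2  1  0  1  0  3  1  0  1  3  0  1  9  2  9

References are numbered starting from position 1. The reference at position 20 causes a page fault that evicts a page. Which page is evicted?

pos 1: 3 -> miss, frames [3]
pos 2: 2 -> miss, frames [3, 2]
pos 3: 3 -> hit
pos 4: 2 -> hit
pos 5: 0 -> miss, frames [3, 2, 0]
pos 6: 3 -> hit
pos 7: 0 -> hit
pos 8: 2 -> hit
pos 9: 1 -> miss, frames [3, 2, 0, 1]
pos 10: 0 -> hit
pos 11: 1 -> hit
pos 12: 0 -> hit
pos 13: 3 -> hit
pos 14: 1 -> hit
pos 15: 0 -> hit
pos 16: 1 -> hit
pos 17: 3 -> hit
pos 18: 0 -> hit
pos 19: 1 -> hit
pos 20: 9 -> miss, evict 3, frames [2, 0, 1, 9]
At position 20, page 3 is evicted.

3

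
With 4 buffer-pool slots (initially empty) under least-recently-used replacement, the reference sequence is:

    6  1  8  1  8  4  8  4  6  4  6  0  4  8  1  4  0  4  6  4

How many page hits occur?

6: fault, frames (6)
1: fault, frames (6 1)
8: fault, frames (6 1 8)
1: hit
8: hit
4: fault, frames (6 1 8 4)
8: hit
4: hit
6: hit
4: hit
6: hit
0: fault, evict 1, frames (8 4 6 0)
4: hit
8: hit
1: fault, evict 6, frames (0 4 8 1)
4: hit
0: hit
4: hit
6: fault, evict 8, frames (1 0 4 6)
4: hit
Hits: 13.

13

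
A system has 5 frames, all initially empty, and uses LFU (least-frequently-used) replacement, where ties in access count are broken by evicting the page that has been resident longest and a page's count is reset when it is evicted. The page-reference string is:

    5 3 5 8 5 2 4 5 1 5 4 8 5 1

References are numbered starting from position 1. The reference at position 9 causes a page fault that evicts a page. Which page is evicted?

3

pos 1: 5: fault, frames (5)
pos 2: 3: fault, frames (5 3)
pos 3: 5: hit
pos 4: 8: fault, frames (5 3 8)
pos 5: 5: hit
pos 6: 2: fault, frames (5 3 8 2)
pos 7: 4: fault, frames (5 3 8 2 4)
pos 8: 5: hit
pos 9: 1: fault, evict 3, frames (5 8 2 4 1)
At position 9, page 3 is evicted.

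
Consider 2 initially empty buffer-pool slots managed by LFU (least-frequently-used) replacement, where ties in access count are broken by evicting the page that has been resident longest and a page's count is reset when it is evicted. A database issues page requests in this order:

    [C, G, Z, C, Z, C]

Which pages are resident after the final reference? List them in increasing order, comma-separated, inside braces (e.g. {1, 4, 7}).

C: miss, frames [C]
G: miss, frames [C, G]
Z: miss, evict C, frames [G, Z]
C: miss, evict G, frames [Z, C]
Z: hit
C: hit

{C, Z}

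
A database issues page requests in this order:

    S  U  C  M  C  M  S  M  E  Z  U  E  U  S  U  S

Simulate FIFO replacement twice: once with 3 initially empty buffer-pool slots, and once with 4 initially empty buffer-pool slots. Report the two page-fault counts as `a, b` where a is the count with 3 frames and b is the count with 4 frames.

9, 8

3 frames: F F F F . . F . F F F . . F . . → 9 faults.
4 frames: F F F F . . . . F F F . . F . . → 8 faults.
8 < 9: adding a frame reduced faults, as is typical.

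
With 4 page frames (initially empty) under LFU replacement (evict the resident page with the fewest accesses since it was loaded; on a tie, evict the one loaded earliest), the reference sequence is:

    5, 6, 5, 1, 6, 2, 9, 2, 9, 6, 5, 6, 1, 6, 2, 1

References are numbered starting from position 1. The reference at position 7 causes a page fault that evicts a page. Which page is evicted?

1

pos 1: 5: fault, frames [5]
pos 2: 6: fault, frames [5, 6]
pos 3: 5: hit
pos 4: 1: fault, frames [5, 6, 1]
pos 5: 6: hit
pos 6: 2: fault, frames [5, 6, 1, 2]
pos 7: 9: fault, evict 1, frames [5, 6, 2, 9]
At position 7, page 1 is evicted.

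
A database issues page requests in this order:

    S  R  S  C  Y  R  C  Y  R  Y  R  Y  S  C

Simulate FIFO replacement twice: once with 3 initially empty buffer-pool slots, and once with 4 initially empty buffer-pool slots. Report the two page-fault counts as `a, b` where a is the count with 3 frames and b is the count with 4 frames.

5, 4

3 frames: F F . F F . . . . . . . F . → 5 faults.
4 frames: F F . F F . . . . . . . . . → 4 faults.
4 < 5: adding a frame reduced faults, as is typical.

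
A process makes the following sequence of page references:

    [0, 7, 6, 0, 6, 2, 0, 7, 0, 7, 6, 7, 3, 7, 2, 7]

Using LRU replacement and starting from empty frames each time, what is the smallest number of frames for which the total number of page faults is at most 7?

f=1: 16 faults
f=2: 10 faults
f=3: 8 faults
f=4: 6 faults
f=5: 5 faults
Smallest f with faults ≤ 7 is 4.

4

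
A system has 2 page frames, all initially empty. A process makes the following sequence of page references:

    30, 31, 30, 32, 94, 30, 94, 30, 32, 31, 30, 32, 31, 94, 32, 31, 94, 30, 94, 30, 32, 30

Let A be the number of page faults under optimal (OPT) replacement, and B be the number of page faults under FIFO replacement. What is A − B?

-5

Under OPT: F F . F F . . . F F . F . F . F . F . . F . → 11 faults.
Under FIFO: F F . F F F . . F F F F F F F F F F . . F . → 16 faults.
A − B = 11 − 16 = -5.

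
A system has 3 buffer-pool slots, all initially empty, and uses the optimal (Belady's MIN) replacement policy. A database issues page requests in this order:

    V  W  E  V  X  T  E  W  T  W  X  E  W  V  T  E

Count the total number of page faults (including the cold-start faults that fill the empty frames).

V → miss, frames {V}
W → miss, frames {V,W}
E → miss, frames {V,W,E}
V → hit
X → miss, evict V, frames {W,E,X}
T → miss, evict X, frames {W,E,T}
E → hit
W → hit
T → hit
W → hit
X → miss, evict T, frames {W,E,X}
E → hit
W → hit
V → miss, evict X, frames {W,E,V}
T → miss, evict V, frames {W,E,T}
E → hit
Page faults: 8.

8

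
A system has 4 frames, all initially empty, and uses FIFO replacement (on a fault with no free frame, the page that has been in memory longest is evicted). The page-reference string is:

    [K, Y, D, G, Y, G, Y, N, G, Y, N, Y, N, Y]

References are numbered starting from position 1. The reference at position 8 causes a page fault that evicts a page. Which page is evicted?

K

pos 1: K → fault, frames [K]
pos 2: Y → fault, frames [K, Y]
pos 3: D → fault, frames [K, Y, D]
pos 4: G → fault, frames [K, Y, D, G]
pos 5: Y → hit
pos 6: G → hit
pos 7: Y → hit
pos 8: N → fault, evict K, frames [Y, D, G, N]
At position 8, page K is evicted.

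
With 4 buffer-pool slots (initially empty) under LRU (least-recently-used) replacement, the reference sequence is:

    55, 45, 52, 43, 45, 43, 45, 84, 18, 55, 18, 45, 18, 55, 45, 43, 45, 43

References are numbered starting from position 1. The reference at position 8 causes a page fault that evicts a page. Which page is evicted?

55

pos 1: 55 -> miss, frames {55}
pos 2: 45 -> miss, frames {55,45}
pos 3: 52 -> miss, frames {55,45,52}
pos 4: 43 -> miss, frames {55,45,52,43}
pos 5: 45 -> hit
pos 6: 43 -> hit
pos 7: 45 -> hit
pos 8: 84 -> miss, evict 55, frames {52,43,45,84}
At position 8, page 55 is evicted.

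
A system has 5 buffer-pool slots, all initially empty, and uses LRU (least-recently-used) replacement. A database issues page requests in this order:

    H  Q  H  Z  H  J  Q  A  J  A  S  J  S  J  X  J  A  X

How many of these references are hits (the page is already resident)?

11

H → fault, frames {H}
Q → fault, frames {H,Q}
H → hit
Z → fault, frames {Q,H,Z}
H → hit
J → fault, frames {Q,Z,H,J}
Q → hit
A → fault, frames {Z,H,J,Q,A}
J → hit
A → hit
S → fault, evict Z, frames {H,Q,J,A,S}
J → hit
S → hit
J → hit
X → fault, evict H, frames {Q,A,S,J,X}
J → hit
A → hit
X → hit
Hits: 11.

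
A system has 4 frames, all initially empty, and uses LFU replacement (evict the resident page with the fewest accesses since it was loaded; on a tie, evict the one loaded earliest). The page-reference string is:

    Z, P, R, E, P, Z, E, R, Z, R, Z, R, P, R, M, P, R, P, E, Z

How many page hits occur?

14

Z -> fault, frames (Z)
P -> fault, frames (Z P)
R -> fault, frames (Z P R)
E -> fault, frames (Z P R E)
P -> hit
Z -> hit
E -> hit
R -> hit
Z -> hit
R -> hit
Z -> hit
R -> hit
P -> hit
R -> hit
M -> fault, evict E, frames (Z P R M)
P -> hit
R -> hit
P -> hit
E -> fault, evict M, frames (Z P R E)
Z -> hit
Hits: 14.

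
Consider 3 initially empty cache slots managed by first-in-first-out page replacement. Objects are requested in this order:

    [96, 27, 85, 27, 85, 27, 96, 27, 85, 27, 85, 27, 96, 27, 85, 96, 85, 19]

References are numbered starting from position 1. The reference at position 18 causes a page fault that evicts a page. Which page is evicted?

pos 1: 96: fault, frames {96}
pos 2: 27: fault, frames {96,27}
pos 3: 85: fault, frames {96,27,85}
pos 4: 27: hit
pos 5: 85: hit
pos 6: 27: hit
pos 7: 96: hit
pos 8: 27: hit
pos 9: 85: hit
pos 10: 27: hit
pos 11: 85: hit
pos 12: 27: hit
pos 13: 96: hit
pos 14: 27: hit
pos 15: 85: hit
pos 16: 96: hit
pos 17: 85: hit
pos 18: 19: fault, evict 96, frames {27,85,19}
At position 18, page 96 is evicted.

96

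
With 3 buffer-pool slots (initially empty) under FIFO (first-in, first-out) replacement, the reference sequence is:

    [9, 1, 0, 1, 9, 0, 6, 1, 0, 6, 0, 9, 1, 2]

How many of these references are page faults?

7

9 -> miss, frames [9]
1 -> miss, frames [9, 1]
0 -> miss, frames [9, 1, 0]
1 -> hit
9 -> hit
0 -> hit
6 -> miss, evict 9, frames [1, 0, 6]
1 -> hit
0 -> hit
6 -> hit
0 -> hit
9 -> miss, evict 1, frames [0, 6, 9]
1 -> miss, evict 0, frames [6, 9, 1]
2 -> miss, evict 6, frames [9, 1, 2]
Page faults: 7.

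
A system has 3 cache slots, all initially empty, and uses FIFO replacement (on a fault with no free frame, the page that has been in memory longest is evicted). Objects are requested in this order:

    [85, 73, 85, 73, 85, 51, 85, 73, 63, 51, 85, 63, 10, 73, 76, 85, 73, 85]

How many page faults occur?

9

85 -> fault, frames [85]
73 -> fault, frames [85, 73]
85 -> hit
73 -> hit
85 -> hit
51 -> fault, frames [85, 73, 51]
85 -> hit
73 -> hit
63 -> fault, evict 85, frames [73, 51, 63]
51 -> hit
85 -> fault, evict 73, frames [51, 63, 85]
63 -> hit
10 -> fault, evict 51, frames [63, 85, 10]
73 -> fault, evict 63, frames [85, 10, 73]
76 -> fault, evict 85, frames [10, 73, 76]
85 -> fault, evict 10, frames [73, 76, 85]
73 -> hit
85 -> hit
Page faults: 9.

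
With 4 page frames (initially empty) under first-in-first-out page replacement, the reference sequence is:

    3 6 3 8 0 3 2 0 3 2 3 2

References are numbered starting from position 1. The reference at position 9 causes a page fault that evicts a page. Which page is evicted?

pos 1: 3 → fault, frames [3]
pos 2: 6 → fault, frames [3, 6]
pos 3: 3 → hit
pos 4: 8 → fault, frames [3, 6, 8]
pos 5: 0 → fault, frames [3, 6, 8, 0]
pos 6: 3 → hit
pos 7: 2 → fault, evict 3, frames [6, 8, 0, 2]
pos 8: 0 → hit
pos 9: 3 → fault, evict 6, frames [8, 0, 2, 3]
At position 9, page 6 is evicted.

6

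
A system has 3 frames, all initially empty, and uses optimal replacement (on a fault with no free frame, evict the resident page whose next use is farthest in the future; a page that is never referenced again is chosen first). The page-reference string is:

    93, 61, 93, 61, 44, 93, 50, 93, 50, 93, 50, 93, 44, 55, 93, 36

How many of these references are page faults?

93: miss, frames (93)
61: miss, frames (93 61)
93: hit
61: hit
44: miss, frames (93 61 44)
93: hit
50: miss, evict 61, frames (93 44 50)
93: hit
50: hit
93: hit
50: hit
93: hit
44: hit
55: miss, evict 50, frames (93 44 55)
93: hit
36: miss, evict 55, frames (93 44 36)
Page faults: 6.

6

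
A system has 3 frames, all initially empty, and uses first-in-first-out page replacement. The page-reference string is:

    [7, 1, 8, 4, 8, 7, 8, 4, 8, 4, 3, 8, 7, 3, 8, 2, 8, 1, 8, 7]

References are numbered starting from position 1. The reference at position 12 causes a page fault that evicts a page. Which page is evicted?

4

pos 1: 7: fault, frames [7]
pos 2: 1: fault, frames [7, 1]
pos 3: 8: fault, frames [7, 1, 8]
pos 4: 4: fault, evict 7, frames [1, 8, 4]
pos 5: 8: hit
pos 6: 7: fault, evict 1, frames [8, 4, 7]
pos 7: 8: hit
pos 8: 4: hit
pos 9: 8: hit
pos 10: 4: hit
pos 11: 3: fault, evict 8, frames [4, 7, 3]
pos 12: 8: fault, evict 4, frames [7, 3, 8]
At position 12, page 4 is evicted.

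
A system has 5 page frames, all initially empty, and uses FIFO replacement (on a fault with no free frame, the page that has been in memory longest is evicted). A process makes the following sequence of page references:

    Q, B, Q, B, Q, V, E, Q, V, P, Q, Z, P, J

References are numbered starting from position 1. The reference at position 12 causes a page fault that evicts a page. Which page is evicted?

pos 1: Q -> miss, frames [Q]
pos 2: B -> miss, frames [Q, B]
pos 3: Q -> hit
pos 4: B -> hit
pos 5: Q -> hit
pos 6: V -> miss, frames [Q, B, V]
pos 7: E -> miss, frames [Q, B, V, E]
pos 8: Q -> hit
pos 9: V -> hit
pos 10: P -> miss, frames [Q, B, V, E, P]
pos 11: Q -> hit
pos 12: Z -> miss, evict Q, frames [B, V, E, P, Z]
At position 12, page Q is evicted.

Q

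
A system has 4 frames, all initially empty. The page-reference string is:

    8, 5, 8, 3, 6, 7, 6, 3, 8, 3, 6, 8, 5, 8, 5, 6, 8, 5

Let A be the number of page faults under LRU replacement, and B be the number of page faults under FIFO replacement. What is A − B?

-1

Under LRU: F F . F F F . . . . . . F . . . . . → 6 faults.
Under FIFO: F F . F F F . . F . . . F . . . . . → 7 faults.
A − B = 6 − 7 = -1.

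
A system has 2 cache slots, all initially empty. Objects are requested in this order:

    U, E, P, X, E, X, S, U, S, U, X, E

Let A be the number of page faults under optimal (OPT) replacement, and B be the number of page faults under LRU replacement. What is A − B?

Under OPT: F F F F . . F F . . F F → 8 faults.
Under LRU: F F F F F . F F . . F F → 9 faults.
A − B = 8 − 9 = -1.

-1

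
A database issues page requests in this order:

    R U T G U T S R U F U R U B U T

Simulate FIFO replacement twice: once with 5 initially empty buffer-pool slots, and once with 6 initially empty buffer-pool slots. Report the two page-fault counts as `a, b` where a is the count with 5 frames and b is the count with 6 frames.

5 frames: F F F F . . F . . F . F F F . F → 10 faults.
6 frames: F F F F . . F . . F . . . F . . → 7 faults.
7 < 10: adding a frame reduced faults, as is typical.

10, 7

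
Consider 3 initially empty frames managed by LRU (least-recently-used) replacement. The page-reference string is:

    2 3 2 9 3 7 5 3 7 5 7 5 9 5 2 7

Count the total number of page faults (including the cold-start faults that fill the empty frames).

2: fault, frames {2}
3: fault, frames {2,3}
2: hit
9: fault, frames {3,2,9}
3: hit
7: fault, evict 2, frames {9,3,7}
5: fault, evict 9, frames {3,7,5}
3: hit
7: hit
5: hit
7: hit
5: hit
9: fault, evict 3, frames {7,5,9}
5: hit
2: fault, evict 7, frames {9,5,2}
7: fault, evict 9, frames {5,2,7}
Page faults: 8.

8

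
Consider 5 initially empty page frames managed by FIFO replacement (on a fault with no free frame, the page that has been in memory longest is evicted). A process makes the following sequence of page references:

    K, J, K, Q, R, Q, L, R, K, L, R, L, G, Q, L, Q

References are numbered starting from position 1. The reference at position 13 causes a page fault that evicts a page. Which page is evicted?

K

pos 1: K → fault, frames [K]
pos 2: J → fault, frames [K, J]
pos 3: K → hit
pos 4: Q → fault, frames [K, J, Q]
pos 5: R → fault, frames [K, J, Q, R]
pos 6: Q → hit
pos 7: L → fault, frames [K, J, Q, R, L]
pos 8: R → hit
pos 9: K → hit
pos 10: L → hit
pos 11: R → hit
pos 12: L → hit
pos 13: G → fault, evict K, frames [J, Q, R, L, G]
At position 13, page K is evicted.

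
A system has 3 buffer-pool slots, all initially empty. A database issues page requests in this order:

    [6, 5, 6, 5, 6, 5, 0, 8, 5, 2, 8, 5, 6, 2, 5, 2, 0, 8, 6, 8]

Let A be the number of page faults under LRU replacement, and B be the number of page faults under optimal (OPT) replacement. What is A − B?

2

Under LRU: F F . . . . F F . F . . F F . . F F F . → 10 faults.
Under OPT: F F . . . . F F . F . . F . . . F F . . → 8 faults.
A − B = 10 − 8 = 2.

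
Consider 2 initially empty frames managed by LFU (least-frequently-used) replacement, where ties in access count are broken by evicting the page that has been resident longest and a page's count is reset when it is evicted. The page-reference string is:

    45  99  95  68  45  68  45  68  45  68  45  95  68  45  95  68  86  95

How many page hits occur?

45 → miss, frames (45)
99 → miss, frames (45 99)
95 → miss, evict 45, frames (99 95)
68 → miss, evict 99, frames (95 68)
45 → miss, evict 95, frames (68 45)
68 → hit
45 → hit
68 → hit
45 → hit
68 → hit
45 → hit
95 → miss, evict 68, frames (45 95)
68 → miss, evict 95, frames (45 68)
45 → hit
95 → miss, evict 68, frames (45 95)
68 → miss, evict 95, frames (45 68)
86 → miss, evict 68, frames (45 86)
95 → miss, evict 86, frames (45 95)
Hits: 7.

7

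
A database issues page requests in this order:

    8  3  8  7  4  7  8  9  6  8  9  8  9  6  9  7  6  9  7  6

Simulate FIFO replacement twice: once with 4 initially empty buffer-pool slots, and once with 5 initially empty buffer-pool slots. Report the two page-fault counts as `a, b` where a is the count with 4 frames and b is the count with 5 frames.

4 frames: F F . F F . . F F F . . . . . F . . . . → 8 faults.
5 frames: F F . F F . . F F F . . . . . . . . . . → 7 faults.
7 < 8: adding a frame reduced faults, as is typical.

8, 7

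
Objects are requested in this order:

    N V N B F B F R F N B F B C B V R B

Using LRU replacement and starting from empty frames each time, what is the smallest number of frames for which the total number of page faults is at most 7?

6

f=1: 18 faults
f=2: 12 faults
f=3: 10 faults
f=4: 8 faults
f=5: 8 faults
f=6: 6 faults
Smallest f with faults ≤ 7 is 6.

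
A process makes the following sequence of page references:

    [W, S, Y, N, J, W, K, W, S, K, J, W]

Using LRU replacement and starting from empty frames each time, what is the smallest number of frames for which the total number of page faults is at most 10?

f=1: 12 faults
f=2: 11 faults
f=3: 10 faults
f=4: 8 faults
f=5: 7 faults
f=6: 6 faults
Smallest f with faults ≤ 10 is 3.

3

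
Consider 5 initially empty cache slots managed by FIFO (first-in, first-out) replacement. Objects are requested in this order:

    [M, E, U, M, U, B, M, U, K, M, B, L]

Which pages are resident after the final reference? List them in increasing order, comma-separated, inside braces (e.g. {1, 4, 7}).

{B, E, K, L, U}

M: fault, frames [M]
E: fault, frames [M, E]
U: fault, frames [M, E, U]
M: hit
U: hit
B: fault, frames [M, E, U, B]
M: hit
U: hit
K: fault, frames [M, E, U, B, K]
M: hit
B: hit
L: fault, evict M, frames [E, U, B, K, L]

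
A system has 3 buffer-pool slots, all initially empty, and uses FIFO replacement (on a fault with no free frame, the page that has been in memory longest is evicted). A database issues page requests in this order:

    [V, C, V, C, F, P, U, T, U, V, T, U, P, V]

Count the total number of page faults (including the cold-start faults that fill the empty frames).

V -> fault, frames (V)
C -> fault, frames (V C)
V -> hit
C -> hit
F -> fault, frames (V C F)
P -> fault, evict V, frames (C F P)
U -> fault, evict C, frames (F P U)
T -> fault, evict F, frames (P U T)
U -> hit
V -> fault, evict P, frames (U T V)
T -> hit
U -> hit
P -> fault, evict U, frames (T V P)
V -> hit
Page faults: 8.

8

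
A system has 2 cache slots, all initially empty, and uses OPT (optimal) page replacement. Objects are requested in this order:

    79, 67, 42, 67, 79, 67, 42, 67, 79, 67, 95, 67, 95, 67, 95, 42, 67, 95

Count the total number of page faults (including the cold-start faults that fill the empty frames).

9

79: miss, frames (79)
67: miss, frames (79 67)
42: miss, evict 79, frames (67 42)
67: hit
79: miss, evict 42, frames (67 79)
67: hit
42: miss, evict 79, frames (67 42)
67: hit
79: miss, evict 42, frames (67 79)
67: hit
95: miss, evict 79, frames (67 95)
67: hit
95: hit
67: hit
95: hit
42: miss, evict 95, frames (67 42)
67: hit
95: miss, evict 42, frames (67 95)
Page faults: 9.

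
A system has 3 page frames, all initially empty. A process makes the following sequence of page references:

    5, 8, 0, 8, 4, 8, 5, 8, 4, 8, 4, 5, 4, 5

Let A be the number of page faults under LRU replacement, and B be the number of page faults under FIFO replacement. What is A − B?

-1

Under LRU: F F F . F . F . . . . . . . → 5 faults.
Under FIFO: F F F . F . F F . . . . . . → 6 faults.
A − B = 5 − 6 = -1.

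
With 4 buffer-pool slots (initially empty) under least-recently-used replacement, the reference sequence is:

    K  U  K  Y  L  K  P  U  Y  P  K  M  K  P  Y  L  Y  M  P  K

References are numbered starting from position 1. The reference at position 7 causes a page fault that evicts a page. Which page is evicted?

pos 1: K: miss, frames {K}
pos 2: U: miss, frames {K,U}
pos 3: K: hit
pos 4: Y: miss, frames {U,K,Y}
pos 5: L: miss, frames {U,K,Y,L}
pos 6: K: hit
pos 7: P: miss, evict U, frames {Y,L,K,P}
At position 7, page U is evicted.

U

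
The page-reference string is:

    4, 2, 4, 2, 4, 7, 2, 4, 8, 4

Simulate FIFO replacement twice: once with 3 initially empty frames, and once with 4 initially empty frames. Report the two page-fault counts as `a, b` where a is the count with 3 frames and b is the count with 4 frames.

5, 4

3 frames: F F . . . F . . F F → 5 faults.
4 frames: F F . . . F . . F . → 4 faults.
4 < 5: adding a frame reduced faults, as is typical.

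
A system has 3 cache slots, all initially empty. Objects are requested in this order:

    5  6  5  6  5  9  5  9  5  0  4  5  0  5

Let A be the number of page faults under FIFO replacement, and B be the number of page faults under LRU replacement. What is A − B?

1

Under FIFO: F F . . . F . . . F F F . . → 6 faults.
Under LRU: F F . . . F . . . F F . . . → 5 faults.
A − B = 6 − 5 = 1.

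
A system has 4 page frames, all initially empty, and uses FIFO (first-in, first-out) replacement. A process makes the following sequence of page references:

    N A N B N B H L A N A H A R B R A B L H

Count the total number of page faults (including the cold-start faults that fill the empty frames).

N → miss, frames [N]
A → miss, frames [N, A]
N → hit
B → miss, frames [N, A, B]
N → hit
B → hit
H → miss, frames [N, A, B, H]
L → miss, evict N, frames [A, B, H, L]
A → hit
N → miss, evict A, frames [B, H, L, N]
A → miss, evict B, frames [H, L, N, A]
H → hit
A → hit
R → miss, evict H, frames [L, N, A, R]
B → miss, evict L, frames [N, A, R, B]
R → hit
A → hit
B → hit
L → miss, evict N, frames [A, R, B, L]
H → miss, evict A, frames [R, B, L, H]
Page faults: 11.

11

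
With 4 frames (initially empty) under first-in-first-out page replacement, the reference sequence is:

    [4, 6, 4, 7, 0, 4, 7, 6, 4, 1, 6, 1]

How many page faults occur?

5

4 -> fault, frames [4]
6 -> fault, frames [4, 6]
4 -> hit
7 -> fault, frames [4, 6, 7]
0 -> fault, frames [4, 6, 7, 0]
4 -> hit
7 -> hit
6 -> hit
4 -> hit
1 -> fault, evict 4, frames [6, 7, 0, 1]
6 -> hit
1 -> hit
Page faults: 5.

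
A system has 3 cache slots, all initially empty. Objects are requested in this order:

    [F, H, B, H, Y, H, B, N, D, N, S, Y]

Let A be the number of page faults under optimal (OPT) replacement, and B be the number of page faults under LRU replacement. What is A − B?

-1

Under OPT: F F F . F . . F F . F . → 7 faults.
Under LRU: F F F . F . . F F . F F → 8 faults.
A − B = 7 − 8 = -1.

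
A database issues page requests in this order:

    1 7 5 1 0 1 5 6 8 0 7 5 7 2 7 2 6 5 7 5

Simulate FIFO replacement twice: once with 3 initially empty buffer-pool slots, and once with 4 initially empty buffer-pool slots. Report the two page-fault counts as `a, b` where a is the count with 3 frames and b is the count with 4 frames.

3 frames: F F F . F F . F F F F F . F . . F . F F → 14 faults.
4 frames: F F F . F . . F F . F F . F . . F . . . → 10 faults.
10 < 14: adding a frame reduced faults, as is typical.

14, 10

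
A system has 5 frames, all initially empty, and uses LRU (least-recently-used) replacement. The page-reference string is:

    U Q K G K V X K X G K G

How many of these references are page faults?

U → miss, frames [U]
Q → miss, frames [U, Q]
K → miss, frames [U, Q, K]
G → miss, frames [U, Q, K, G]
K → hit
V → miss, frames [U, Q, G, K, V]
X → miss, evict U, frames [Q, G, K, V, X]
K → hit
X → hit
G → hit
K → hit
G → hit
Page faults: 6.

6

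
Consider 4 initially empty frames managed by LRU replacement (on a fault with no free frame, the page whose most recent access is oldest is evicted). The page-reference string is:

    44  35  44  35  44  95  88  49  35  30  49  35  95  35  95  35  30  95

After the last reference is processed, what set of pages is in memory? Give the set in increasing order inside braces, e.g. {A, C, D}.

{30, 35, 49, 95}

44: fault, frames {44}
35: fault, frames {44,35}
44: hit
35: hit
44: hit
95: fault, frames {35,44,95}
88: fault, frames {35,44,95,88}
49: fault, evict 35, frames {44,95,88,49}
35: fault, evict 44, frames {95,88,49,35}
30: fault, evict 95, frames {88,49,35,30}
49: hit
35: hit
95: fault, evict 88, frames {30,49,35,95}
35: hit
95: hit
35: hit
30: hit
95: hit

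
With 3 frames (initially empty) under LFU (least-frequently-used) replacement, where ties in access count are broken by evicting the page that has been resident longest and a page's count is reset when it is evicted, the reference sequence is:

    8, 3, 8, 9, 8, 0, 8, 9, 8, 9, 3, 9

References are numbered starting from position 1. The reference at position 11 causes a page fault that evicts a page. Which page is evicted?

0

pos 1: 8 -> miss, frames (8)
pos 2: 3 -> miss, frames (8 3)
pos 3: 8 -> hit
pos 4: 9 -> miss, frames (8 3 9)
pos 5: 8 -> hit
pos 6: 0 -> miss, evict 3, frames (8 9 0)
pos 7: 8 -> hit
pos 8: 9 -> hit
pos 9: 8 -> hit
pos 10: 9 -> hit
pos 11: 3 -> miss, evict 0, frames (8 9 3)
At position 11, page 0 is evicted.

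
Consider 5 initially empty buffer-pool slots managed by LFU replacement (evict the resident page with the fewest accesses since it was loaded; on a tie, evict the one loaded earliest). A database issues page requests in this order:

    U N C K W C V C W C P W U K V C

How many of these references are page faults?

10

U → fault, frames (U)
N → fault, frames (U N)
C → fault, frames (U N C)
K → fault, frames (U N C K)
W → fault, frames (U N C K W)
C → hit
V → fault, evict U, frames (N C K W V)
C → hit
W → hit
C → hit
P → fault, evict N, frames (C K W V P)
W → hit
U → fault, evict K, frames (C W V P U)
K → fault, evict V, frames (C W P U K)
V → fault, evict P, frames (C W U K V)
C → hit
Page faults: 10.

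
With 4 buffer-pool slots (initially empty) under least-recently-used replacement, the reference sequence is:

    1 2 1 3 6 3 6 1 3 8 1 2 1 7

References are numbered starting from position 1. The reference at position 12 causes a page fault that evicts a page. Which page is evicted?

6

pos 1: 1 -> miss, frames {1}
pos 2: 2 -> miss, frames {1,2}
pos 3: 1 -> hit
pos 4: 3 -> miss, frames {2,1,3}
pos 5: 6 -> miss, frames {2,1,3,6}
pos 6: 3 -> hit
pos 7: 6 -> hit
pos 8: 1 -> hit
pos 9: 3 -> hit
pos 10: 8 -> miss, evict 2, frames {6,1,3,8}
pos 11: 1 -> hit
pos 12: 2 -> miss, evict 6, frames {3,8,1,2}
At position 12, page 6 is evicted.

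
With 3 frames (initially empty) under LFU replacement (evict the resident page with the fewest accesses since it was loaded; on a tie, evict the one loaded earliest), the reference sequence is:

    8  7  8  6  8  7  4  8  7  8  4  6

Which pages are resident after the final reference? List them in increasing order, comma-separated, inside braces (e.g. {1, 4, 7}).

8 -> fault, frames {8}
7 -> fault, frames {8,7}
8 -> hit
6 -> fault, frames {8,7,6}
8 -> hit
7 -> hit
4 -> fault, evict 6, frames {8,7,4}
8 -> hit
7 -> hit
8 -> hit
4 -> hit
6 -> fault, evict 4, frames {8,7,6}

{6, 7, 8}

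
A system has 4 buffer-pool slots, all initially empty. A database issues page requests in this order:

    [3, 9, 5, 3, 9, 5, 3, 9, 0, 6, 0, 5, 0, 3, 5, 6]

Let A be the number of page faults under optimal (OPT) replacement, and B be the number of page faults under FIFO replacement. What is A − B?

Under OPT: F F F . . . . . F F . . . . . . → 5 faults.
Under FIFO: F F F . . . . . F F . . . F . . → 6 faults.
A − B = 5 − 6 = -1.

-1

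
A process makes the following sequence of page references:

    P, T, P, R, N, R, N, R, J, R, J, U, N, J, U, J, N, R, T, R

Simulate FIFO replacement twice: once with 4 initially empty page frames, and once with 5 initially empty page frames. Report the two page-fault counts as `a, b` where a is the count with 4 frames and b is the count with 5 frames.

4 frames: F F . F F . . . F . . F . . . . . . F F → 8 faults.
5 frames: F F . F F . . . F . . F . . . . . . . . → 6 faults.
6 < 8: adding a frame reduced faults, as is typical.

8, 6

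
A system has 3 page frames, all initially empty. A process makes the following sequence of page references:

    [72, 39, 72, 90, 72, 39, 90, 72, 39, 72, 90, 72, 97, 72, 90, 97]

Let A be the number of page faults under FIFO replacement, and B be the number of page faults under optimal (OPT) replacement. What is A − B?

Under FIFO: F F . F . . . . . . . . F F . . → 5 faults.
Under OPT: F F . F . . . . . . . . F . . . → 4 faults.
A − B = 5 − 4 = 1.

1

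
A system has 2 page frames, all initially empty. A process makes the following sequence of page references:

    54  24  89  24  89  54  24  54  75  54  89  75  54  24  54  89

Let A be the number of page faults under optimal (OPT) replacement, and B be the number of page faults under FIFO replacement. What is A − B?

-3

Under OPT: F F F . . F . . F . F . F F . F → 9 faults.
Under FIFO: F F F . . F F . F F F F F F . F → 12 faults.
A − B = 9 − 12 = -3.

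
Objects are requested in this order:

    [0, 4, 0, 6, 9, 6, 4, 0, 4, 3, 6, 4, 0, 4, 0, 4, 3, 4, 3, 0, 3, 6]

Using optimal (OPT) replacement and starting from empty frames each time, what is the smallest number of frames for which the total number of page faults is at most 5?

4

f=1: 22 faults
f=2: 12 faults
f=3: 8 faults
f=4: 5 faults
f=5: 5 faults
Smallest f with faults ≤ 5 is 4.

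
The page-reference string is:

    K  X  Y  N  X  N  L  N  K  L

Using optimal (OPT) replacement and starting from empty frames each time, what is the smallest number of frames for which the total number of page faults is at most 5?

3

f=1: 10 faults
f=2: 6 faults
f=3: 5 faults
f=4: 5 faults
f=5: 5 faults
Smallest f with faults ≤ 5 is 3.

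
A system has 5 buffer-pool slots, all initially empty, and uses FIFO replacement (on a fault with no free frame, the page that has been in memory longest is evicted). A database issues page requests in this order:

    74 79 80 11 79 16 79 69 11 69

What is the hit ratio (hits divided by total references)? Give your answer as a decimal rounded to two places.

0.40

74 → fault, frames {74}
79 → fault, frames {74,79}
80 → fault, frames {74,79,80}
11 → fault, frames {74,79,80,11}
79 → hit
16 → fault, frames {74,79,80,11,16}
79 → hit
69 → fault, evict 74, frames {79,80,11,16,69}
11 → hit
69 → hit
Hits: 4 of 10 references → 4/10 = 0.4000.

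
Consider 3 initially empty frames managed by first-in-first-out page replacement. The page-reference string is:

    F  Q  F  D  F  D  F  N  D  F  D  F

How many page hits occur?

F → miss, frames {F}
Q → miss, frames {F,Q}
F → hit
D → miss, frames {F,Q,D}
F → hit
D → hit
F → hit
N → miss, evict F, frames {Q,D,N}
D → hit
F → miss, evict Q, frames {D,N,F}
D → hit
F → hit
Hits: 7.

7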